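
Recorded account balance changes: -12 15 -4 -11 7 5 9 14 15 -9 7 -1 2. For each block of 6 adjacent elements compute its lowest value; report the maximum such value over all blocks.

-9

(-12, 15, -4, -11, 7, 5) → min -12
(15, -4, -11, 7, 5, 9) → min -11
(-4, -11, 7, 5, 9, 14) → min -11
(-11, 7, 5, 9, 14, 15) → min -11
(7, 5, 9, 14, 15, -9) → min -9
(5, 9, 14, 15, -9, 7) → min -9
(9, 14, 15, -9, 7, -1) → min -9
(14, 15, -9, 7, -1, 2) → min -9
Maximum of these is -9.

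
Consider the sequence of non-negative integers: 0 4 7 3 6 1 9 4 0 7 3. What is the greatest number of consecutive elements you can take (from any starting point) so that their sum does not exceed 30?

7

→ 0: sum 0, len 1
→ 4: sum 4, len 2
→ 7: sum 11, len 3
→ 3: sum 14, len 4
→ 6: sum 20, len 5
→ 1: sum 21, len 6
→ 9: sum 30, len 7
→ 4 (dropped 0, 4): sum 30, len 6
→ 0: sum 30, len 7
→ 7 (dropped 7): sum 30, len 7
→ 3 (dropped 3): sum 30, len 7
Longest length seen: 7.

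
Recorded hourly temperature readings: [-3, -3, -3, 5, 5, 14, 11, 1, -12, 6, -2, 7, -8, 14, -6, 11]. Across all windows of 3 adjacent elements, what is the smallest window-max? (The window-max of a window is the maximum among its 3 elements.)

-3

-3 -3 -3 → max -3
-3 -3 5 → max 5
-3 5 5 → max 5
5 5 14 → max 14
5 14 11 → max 14
14 11 1 → max 14
11 1 -12 → max 11
1 -12 6 → max 6
-12 6 -2 → max 6
6 -2 7 → max 7
-2 7 -8 → max 7
7 -8 14 → max 14
-8 14 -6 → max 14
14 -6 11 → max 14
Smallest of these is -3.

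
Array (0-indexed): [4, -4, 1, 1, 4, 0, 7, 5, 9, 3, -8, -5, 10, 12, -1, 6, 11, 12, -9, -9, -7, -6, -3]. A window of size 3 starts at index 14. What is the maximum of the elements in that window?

Elements at indices 14..16: -1, 6, 11
max(-1, 6, 11) = 11

11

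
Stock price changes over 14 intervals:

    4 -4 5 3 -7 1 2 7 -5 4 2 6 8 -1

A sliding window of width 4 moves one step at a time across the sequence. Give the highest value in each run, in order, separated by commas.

5, 5, 5, 3, 7, 7, 7, 7, 6, 8, 8

4 -4 5 3 → max 5
-4 5 3 -7 → max 5
5 3 -7 1 → max 5
3 -7 1 2 → max 3
-7 1 2 7 → max 7
1 2 7 -5 → max 7
2 7 -5 4 → max 7
7 -5 4 2 → max 7
-5 4 2 6 → max 6
4 2 6 8 → max 8
2 6 8 -1 → max 8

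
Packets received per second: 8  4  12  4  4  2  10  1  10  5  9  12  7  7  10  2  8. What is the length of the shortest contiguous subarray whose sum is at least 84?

Extend right; whenever the sum reaches 84, record the length and shrink from the left:
add 8: running sum 8 < 84
add 4: running sum 12 < 84
add 12: running sum 24 < 84
add 4: running sum 28 < 84
add 4: running sum 32 < 84
add 2: running sum 34 < 84
add 10: running sum 44 < 84
add 1: running sum 45 < 84
add 10: running sum 55 < 84
add 5: running sum 60 < 84
add 9: running sum 69 < 84
add 12: running sum 81 < 84
add 7: shortest ending here [8, 4, 12, 4, 4, 2, 10, 1, 10, 5, 9, 12, 7] sum 88, len 13
add 7: shortest ending here [4, 12, 4, 4, 2, 10, 1, 10, 5, 9, 12, 7, 7] sum 87, len 13
add 10: shortest ending here [12, 4, 4, 2, 10, 1, 10, 5, 9, 12, 7, 7, 10] sum 93, len 13
add 2: shortest ending here [12, 4, 4, 2, 10, 1, 10, 5, 9, 12, 7, 7, 10, 2] sum 95, len 14
add 8: shortest ending here [4, 2, 10, 1, 10, 5, 9, 12, 7, 7, 10, 2, 8] sum 87, len 13
Shortest qualifying length: 13.

13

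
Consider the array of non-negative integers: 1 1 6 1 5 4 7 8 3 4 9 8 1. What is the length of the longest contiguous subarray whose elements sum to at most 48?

add 1: [1] sum 1, len 1
add 1: [1, 1] sum 2, len 2
add 6: [1, 1, 6] sum 8, len 3
add 1: [1, 1, 6, 1] sum 9, len 4
add 5: [1, 1, 6, 1, 5] sum 14, len 5
add 4: [1, 1, 6, 1, 5, 4] sum 18, len 6
add 7: [1, 1, 6, 1, 5, 4, 7] sum 25, len 7
add 8: [1, 1, 6, 1, 5, 4, 7, 8] sum 33, len 8
add 3: [1, 1, 6, 1, 5, 4, 7, 8, 3] sum 36, len 9
add 4: [1, 1, 6, 1, 5, 4, 7, 8, 3, 4] sum 40, len 10
add 9: [1, 6, 1, 5, 4, 7, 8, 3, 4, 9] sum 48, len 10
add 8: [5, 4, 7, 8, 3, 4, 9, 8] sum 48, len 8
add 1: [4, 7, 8, 3, 4, 9, 8, 1] sum 44, len 8
Longest length seen: 10.

10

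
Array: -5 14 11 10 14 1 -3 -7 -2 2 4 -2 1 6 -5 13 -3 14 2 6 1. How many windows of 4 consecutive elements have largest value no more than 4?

(-5, 14, 11, 10) → max 14
(14, 11, 10, 14) → max 14
(11, 10, 14, 1) → max 14
(10, 14, 1, -3) → max 14
(14, 1, -3, -7) → max 14
(1, -3, -7, -2) → max 1  ≤ 4 ✓
(-3, -7, -2, 2) → max 2  ≤ 4 ✓
(-7, -2, 2, 4) → max 4  ≤ 4 ✓
(-2, 2, 4, -2) → max 4  ≤ 4 ✓
(2, 4, -2, 1) → max 4  ≤ 4 ✓
(4, -2, 1, 6) → max 6
(-2, 1, 6, -5) → max 6
(1, 6, -5, 13) → max 13
(6, -5, 13, -3) → max 13
(-5, 13, -3, 14) → max 14
(13, -3, 14, 2) → max 14
(-3, 14, 2, 6) → max 14
(14, 2, 6, 1) → max 14
5 windows satisfy the condition.

5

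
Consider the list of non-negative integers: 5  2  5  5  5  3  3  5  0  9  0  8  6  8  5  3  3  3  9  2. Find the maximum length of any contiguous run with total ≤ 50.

[5] sum 5 len 1
[5, 2] sum 7 len 2
[5, 2, 5] sum 12 len 3
[5, 2, 5, 5] sum 17 len 4
[5, 2, 5, 5, 5] sum 22 len 5
[5, 2, 5, 5, 5, 3] sum 25 len 6
[5, 2, 5, 5, 5, 3, 3] sum 28 len 7
[5, 2, 5, 5, 5, 3, 3, 5] sum 33 len 8
[5, 2, 5, 5, 5, 3, 3, 5, 0] sum 33 len 9
[5, 2, 5, 5, 5, 3, 3, 5, 0, 9] sum 42 len 10
[5, 2, 5, 5, 5, 3, 3, 5, 0, 9, 0] sum 42 len 11
[5, 2, 5, 5, 5, 3, 3, 5, 0, 9, 0, 8] sum 50 len 12
[5, 5, 5, 3, 3, 5, 0, 9, 0, 8, 6] sum 49 len 11
[5, 3, 3, 5, 0, 9, 0, 8, 6, 8] sum 47 len 10
[3, 3, 5, 0, 9, 0, 8, 6, 8, 5] sum 47 len 10
[3, 3, 5, 0, 9, 0, 8, 6, 8, 5, 3] sum 50 len 11
[3, 5, 0, 9, 0, 8, 6, 8, 5, 3, 3] sum 50 len 11
[5, 0, 9, 0, 8, 6, 8, 5, 3, 3, 3] sum 50 len 11
[0, 8, 6, 8, 5, 3, 3, 3, 9] sum 45 len 9
[0, 8, 6, 8, 5, 3, 3, 3, 9, 2] sum 47 len 10
Longest length seen: 12.

12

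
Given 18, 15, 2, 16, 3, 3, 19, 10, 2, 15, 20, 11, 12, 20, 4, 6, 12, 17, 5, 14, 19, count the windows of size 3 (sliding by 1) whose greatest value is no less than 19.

(18, 15, 2) → max 18
(15, 2, 16) → max 16
(2, 16, 3) → max 16
(16, 3, 3) → max 16
(3, 3, 19) → max 19  ≥ 19 ✓
(3, 19, 10) → max 19  ≥ 19 ✓
(19, 10, 2) → max 19  ≥ 19 ✓
(10, 2, 15) → max 15
(2, 15, 20) → max 20  ≥ 19 ✓
(15, 20, 11) → max 20  ≥ 19 ✓
(20, 11, 12) → max 20  ≥ 19 ✓
(11, 12, 20) → max 20  ≥ 19 ✓
(12, 20, 4) → max 20  ≥ 19 ✓
(20, 4, 6) → max 20  ≥ 19 ✓
(4, 6, 12) → max 12
(6, 12, 17) → max 17
(12, 17, 5) → max 17
(17, 5, 14) → max 17
(5, 14, 19) → max 19  ≥ 19 ✓
10 windows satisfy the condition.

10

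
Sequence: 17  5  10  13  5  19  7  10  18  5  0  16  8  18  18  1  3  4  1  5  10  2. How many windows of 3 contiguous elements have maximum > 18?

[17, 5, 10] → max 17
[5, 10, 13] → max 13
[10, 13, 5] → max 13
[13, 5, 19] → max 19  > 18 ✓
[5, 19, 7] → max 19  > 18 ✓
[19, 7, 10] → max 19  > 18 ✓
[7, 10, 18] → max 18
[10, 18, 5] → max 18
[18, 5, 0] → max 18
[5, 0, 16] → max 16
[0, 16, 8] → max 16
[16, 8, 18] → max 18
[8, 18, 18] → max 18
[18, 18, 1] → max 18
[18, 1, 3] → max 18
[1, 3, 4] → max 4
[3, 4, 1] → max 4
[4, 1, 5] → max 5
[1, 5, 10] → max 10
[5, 10, 2] → max 10
3 windows satisfy the condition.

3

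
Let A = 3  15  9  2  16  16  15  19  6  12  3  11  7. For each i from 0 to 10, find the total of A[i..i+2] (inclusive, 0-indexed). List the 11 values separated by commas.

Sliding a size-3 window across the 13 values:
3 15 9 → sum 27
15 9 2 → sum 26
9 2 16 → sum 27
2 16 16 → sum 34
16 16 15 → sum 47
16 15 19 → sum 50
15 19 6 → sum 40
19 6 12 → sum 37
6 12 3 → sum 21
12 3 11 → sum 26
3 11 7 → sum 21

27, 26, 27, 34, 47, 50, 40, 37, 21, 26, 21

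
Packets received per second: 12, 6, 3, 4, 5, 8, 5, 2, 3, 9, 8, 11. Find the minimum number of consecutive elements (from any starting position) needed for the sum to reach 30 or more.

4

Extend right; whenever the sum reaches 30, record the length and shrink from the left:
add 12: running sum 12 < 30
add 6: running sum 18 < 30
add 3: running sum 21 < 30
add 4: running sum 25 < 30
add 5: shortest ending here [12, 6, 3, 4, 5] sum 30, len 5
add 8: shortest ending here [12, 6, 3, 4, 5, 8] sum 38, len 6
add 5: shortest ending here [6, 3, 4, 5, 8, 5] sum 31, len 6
add 2: shortest ending here [6, 3, 4, 5, 8, 5, 2] sum 33, len 7
add 3: shortest ending here [3, 4, 5, 8, 5, 2, 3] sum 30, len 7
add 9: shortest ending here [5, 8, 5, 2, 3, 9] sum 32, len 6
add 8: shortest ending here [8, 5, 2, 3, 9, 8] sum 35, len 6
add 11: shortest ending here [3, 9, 8, 11] sum 31, len 4
Shortest qualifying length: 4.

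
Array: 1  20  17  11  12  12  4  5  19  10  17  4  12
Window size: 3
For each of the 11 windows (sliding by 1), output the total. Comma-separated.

1 20 17 → sum 38
20 17 11 → sum 48
17 11 12 → sum 40
11 12 12 → sum 35
12 12 4 → sum 28
12 4 5 → sum 21
4 5 19 → sum 28
5 19 10 → sum 34
19 10 17 → sum 46
10 17 4 → sum 31
17 4 12 → sum 33

38, 48, 40, 35, 28, 21, 28, 34, 46, 31, 33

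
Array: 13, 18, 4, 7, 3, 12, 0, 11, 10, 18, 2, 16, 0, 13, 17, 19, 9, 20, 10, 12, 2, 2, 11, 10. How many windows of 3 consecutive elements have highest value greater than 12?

13

[13, 18, 4] → max 18  > 12 ✓
[18, 4, 7] → max 18  > 12 ✓
[4, 7, 3] → max 7
[7, 3, 12] → max 12
[3, 12, 0] → max 12
[12, 0, 11] → max 12
[0, 11, 10] → max 11
[11, 10, 18] → max 18  > 12 ✓
[10, 18, 2] → max 18  > 12 ✓
[18, 2, 16] → max 18  > 12 ✓
[2, 16, 0] → max 16  > 12 ✓
[16, 0, 13] → max 16  > 12 ✓
[0, 13, 17] → max 17  > 12 ✓
[13, 17, 19] → max 19  > 12 ✓
[17, 19, 9] → max 19  > 12 ✓
[19, 9, 20] → max 20  > 12 ✓
[9, 20, 10] → max 20  > 12 ✓
[20, 10, 12] → max 20  > 12 ✓
[10, 12, 2] → max 12
[12, 2, 2] → max 12
[2, 2, 11] → max 11
[2, 11, 10] → max 11
13 windows satisfy the condition.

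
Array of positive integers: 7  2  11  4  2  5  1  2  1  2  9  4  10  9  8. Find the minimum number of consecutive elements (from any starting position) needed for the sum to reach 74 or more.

Extend right; whenever the sum reaches 74, record the length and shrink from the left:
add 7: running sum 7 < 74
add 2: running sum 9 < 74
add 11: running sum 20 < 74
add 4: running sum 24 < 74
add 2: running sum 26 < 74
add 5: running sum 31 < 74
add 1: running sum 32 < 74
add 2: running sum 34 < 74
add 1: running sum 35 < 74
add 2: running sum 37 < 74
add 9: running sum 46 < 74
add 4: running sum 50 < 74
add 10: running sum 60 < 74
add 9: running sum 69 < 74
end 14: [7, 2, 11, 4, 2, 5, 1, 2, 1, 2, 9, 4, 10, 9, 8] sum 77, len 15
Shortest qualifying length: 15.

15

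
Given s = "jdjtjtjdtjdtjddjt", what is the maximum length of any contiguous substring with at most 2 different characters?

[j] 1 distinct, len 1
[j, d] 2 distinct, len 2
[j, d, j] 2 distinct, len 3
[j, t] 2 distinct, len 2
[j, t, j] 2 distinct, len 3
[j, t, j, t] 2 distinct, len 4
[j, t, j, t, j] 2 distinct, len 5
[j, d] 2 distinct, len 2
[d, t] 2 distinct, len 2
[t, j] 2 distinct, len 2
[j, d] 2 distinct, len 2
[d, t] 2 distinct, len 2
[t, j] 2 distinct, len 2
[j, d] 2 distinct, len 2
[j, d, d] 2 distinct, len 3
[j, d, d, j] 2 distinct, len 4
[j, t] 2 distinct, len 2
Longest length with ≤2 distinct: 5.

5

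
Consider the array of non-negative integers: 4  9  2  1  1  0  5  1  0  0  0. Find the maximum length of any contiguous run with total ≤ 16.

9

→ 4: sum 4, len 1
→ 9: sum 13, len 2
→ 2: sum 15, len 3
→ 1: sum 16, len 4
→ 1 (dropped 4): sum 13, len 4
→ 0: sum 13, len 5
→ 5 (dropped 9): sum 9, len 5
→ 1: sum 10, len 6
→ 0: sum 10, len 7
→ 0: sum 10, len 8
→ 0: sum 10, len 9
Longest length seen: 9.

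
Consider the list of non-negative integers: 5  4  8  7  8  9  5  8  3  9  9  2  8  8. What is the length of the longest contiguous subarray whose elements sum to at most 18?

3

Extend to the right; shrink from the left whenever the sum exceeds 18:
[5] sum 5 len 1
[5, 4] sum 9 len 2
[5, 4, 8] sum 17 len 3
[8, 7] sum 15 len 2
[7, 8] sum 15 len 2
[8, 9] sum 17 len 2
[9, 5] sum 14 len 2
[5, 8] sum 13 len 2
[5, 8, 3] sum 16 len 3
[3, 9] sum 12 len 2
[9, 9] sum 18 len 2
[9, 2] sum 11 len 2
[2, 8] sum 10 len 2
[2, 8, 8] sum 18 len 3
Longest length seen: 3.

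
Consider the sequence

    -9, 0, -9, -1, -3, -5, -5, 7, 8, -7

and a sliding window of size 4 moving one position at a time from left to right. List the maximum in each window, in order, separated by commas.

0, 0, -1, -1, 7, 8, 8

Sliding a size-4 window across the 10 values:
-9 0 -9 -1 → max 0
0 -9 -1 -3 → max 0
-9 -1 -3 -5 → max -1
-1 -3 -5 -5 → max -1
-3 -5 -5 7 → max 7
-5 -5 7 8 → max 8
-5 7 8 -7 → max 8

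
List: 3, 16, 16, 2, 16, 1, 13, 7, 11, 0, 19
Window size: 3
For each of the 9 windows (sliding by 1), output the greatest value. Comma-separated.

16, 16, 16, 16, 16, 13, 13, 11, 19

[3, 16, 16] → max 16
[16, 16, 2] → max 16
[16, 2, 16] → max 16
[2, 16, 1] → max 16
[16, 1, 13] → max 16
[1, 13, 7] → max 13
[13, 7, 11] → max 13
[7, 11, 0] → max 11
[11, 0, 19] → max 19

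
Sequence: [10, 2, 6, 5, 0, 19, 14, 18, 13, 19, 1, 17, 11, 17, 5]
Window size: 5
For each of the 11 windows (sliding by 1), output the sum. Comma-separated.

23, 32, 44, 56, 64, 83, 65, 68, 61, 65, 51

[10, 2, 6, 5, 0] → sum 23
[2, 6, 5, 0, 19] → sum 32
[6, 5, 0, 19, 14] → sum 44
[5, 0, 19, 14, 18] → sum 56
[0, 19, 14, 18, 13] → sum 64
[19, 14, 18, 13, 19] → sum 83
[14, 18, 13, 19, 1] → sum 65
[18, 13, 19, 1, 17] → sum 68
[13, 19, 1, 17, 11] → sum 61
[19, 1, 17, 11, 17] → sum 65
[1, 17, 11, 17, 5] → sum 51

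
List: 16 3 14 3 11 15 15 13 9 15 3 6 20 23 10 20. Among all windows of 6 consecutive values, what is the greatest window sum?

82

(16, 3, 14, 3, 11, 15) → sum 62
(3, 14, 3, 11, 15, 15) → sum 61
(14, 3, 11, 15, 15, 13) → sum 71
(3, 11, 15, 15, 13, 9) → sum 66
(11, 15, 15, 13, 9, 15) → sum 78
(15, 15, 13, 9, 15, 3) → sum 70
(15, 13, 9, 15, 3, 6) → sum 61
(13, 9, 15, 3, 6, 20) → sum 66
(9, 15, 3, 6, 20, 23) → sum 76
(15, 3, 6, 20, 23, 10) → sum 77
(3, 6, 20, 23, 10, 20) → sum 82
Greatest of these is 82.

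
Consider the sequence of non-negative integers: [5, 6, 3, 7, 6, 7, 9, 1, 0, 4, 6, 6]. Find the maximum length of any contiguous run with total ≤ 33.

→ 5: sum 5, len 1
→ 6: sum 11, len 2
→ 3: sum 14, len 3
→ 7: sum 21, len 4
→ 6: sum 27, len 5
→ 7 (dropped 5): sum 29, len 5
→ 9 (dropped 6): sum 32, len 5
→ 1: sum 33, len 6
→ 0: sum 33, len 7
→ 4 (dropped 3, 7): sum 27, len 6
→ 6: sum 33, len 7
→ 6 (dropped 6): sum 33, len 7
Longest length seen: 7.

7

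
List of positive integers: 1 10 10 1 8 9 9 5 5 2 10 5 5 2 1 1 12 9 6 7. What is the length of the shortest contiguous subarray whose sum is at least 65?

10

add 1: running sum 1 < 65
add 10: running sum 11 < 65
add 10: running sum 21 < 65
add 1: running sum 22 < 65
add 8: running sum 30 < 65
add 9: running sum 39 < 65
add 9: running sum 48 < 65
add 5: running sum 53 < 65
add 5: running sum 58 < 65
add 2: running sum 60 < 65
end 10: [10, 10, 1, 8, 9, 9, 5, 5, 2, 10] sum 69, len 10
end 11: [10, 10, 1, 8, 9, 9, 5, 5, 2, 10, 5] sum 74, len 11
end 12: [10, 1, 8, 9, 9, 5, 5, 2, 10, 5, 5] sum 69, len 11
end 13: [10, 1, 8, 9, 9, 5, 5, 2, 10, 5, 5, 2] sum 71, len 12
end 14: [10, 1, 8, 9, 9, 5, 5, 2, 10, 5, 5, 2, 1] sum 72, len 13
end 15: [10, 1, 8, 9, 9, 5, 5, 2, 10, 5, 5, 2, 1, 1] sum 73, len 14
end 16: [9, 9, 5, 5, 2, 10, 5, 5, 2, 1, 1, 12] sum 66, len 12
end 17: [9, 5, 5, 2, 10, 5, 5, 2, 1, 1, 12, 9] sum 66, len 12
end 18: [9, 5, 5, 2, 10, 5, 5, 2, 1, 1, 12, 9, 6] sum 72, len 13
end 19: [5, 2, 10, 5, 5, 2, 1, 1, 12, 9, 6, 7] sum 65, len 12
Shortest qualifying length: 10.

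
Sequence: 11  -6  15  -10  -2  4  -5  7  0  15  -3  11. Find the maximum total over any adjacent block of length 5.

(11, -6, 15, -10, -2) → sum 8
(-6, 15, -10, -2, 4) → sum 1
(15, -10, -2, 4, -5) → sum 2
(-10, -2, 4, -5, 7) → sum -6
(-2, 4, -5, 7, 0) → sum 4
(4, -5, 7, 0, 15) → sum 21
(-5, 7, 0, 15, -3) → sum 14
(7, 0, 15, -3, 11) → sum 30
Maximum of these is 30.

30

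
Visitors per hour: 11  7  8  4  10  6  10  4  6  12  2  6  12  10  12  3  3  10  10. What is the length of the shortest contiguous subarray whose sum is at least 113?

add 11: running sum 11 < 113
add 7: running sum 18 < 113
add 8: running sum 26 < 113
add 4: running sum 30 < 113
add 10: running sum 40 < 113
add 6: running sum 46 < 113
add 10: running sum 56 < 113
add 4: running sum 60 < 113
add 6: running sum 66 < 113
add 12: running sum 78 < 113
add 2: running sum 80 < 113
add 6: running sum 86 < 113
add 12: running sum 98 < 113
add 10: running sum 108 < 113
add 12: shortest ending here [11, 7, 8, 4, 10, 6, 10, 4, 6, 12, 2, 6, 12, 10, 12] sum 120, len 15
add 3: shortest ending here [11, 7, 8, 4, 10, 6, 10, 4, 6, 12, 2, 6, 12, 10, 12, 3] sum 123, len 16
add 3: shortest ending here [7, 8, 4, 10, 6, 10, 4, 6, 12, 2, 6, 12, 10, 12, 3, 3] sum 115, len 16
add 10: shortest ending here [8, 4, 10, 6, 10, 4, 6, 12, 2, 6, 12, 10, 12, 3, 3, 10] sum 118, len 16
add 10: shortest ending here [10, 6, 10, 4, 6, 12, 2, 6, 12, 10, 12, 3, 3, 10, 10] sum 116, len 15
Shortest qualifying length: 15.

15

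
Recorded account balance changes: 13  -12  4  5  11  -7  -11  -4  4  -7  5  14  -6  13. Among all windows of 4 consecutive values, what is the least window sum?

Window sums for each of the 11 positions:
13 -12 4 5 → sum 10
-12 4 5 11 → sum 8
4 5 11 -7 → sum 13
5 11 -7 -11 → sum -2
11 -7 -11 -4 → sum -11
-7 -11 -4 4 → sum -18
-11 -4 4 -7 → sum -18
-4 4 -7 5 → sum -2
4 -7 5 14 → sum 16
-7 5 14 -6 → sum 6
5 14 -6 13 → sum 26
Least of these is -18.

-18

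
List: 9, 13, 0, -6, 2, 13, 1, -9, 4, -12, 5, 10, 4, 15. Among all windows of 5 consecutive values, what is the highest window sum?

22

(9, 13, 0, -6, 2) → sum 18
(13, 0, -6, 2, 13) → sum 22
(0, -6, 2, 13, 1) → sum 10
(-6, 2, 13, 1, -9) → sum 1
(2, 13, 1, -9, 4) → sum 11
(13, 1, -9, 4, -12) → sum -3
(1, -9, 4, -12, 5) → sum -11
(-9, 4, -12, 5, 10) → sum -2
(4, -12, 5, 10, 4) → sum 11
(-12, 5, 10, 4, 15) → sum 22
Highest of these is 22.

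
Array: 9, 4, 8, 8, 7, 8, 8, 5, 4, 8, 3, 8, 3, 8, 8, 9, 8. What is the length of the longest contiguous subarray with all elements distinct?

4

[9] len 1
[9, 4] len 2
[9, 4, 8] len 3
[8] len 1
[8, 7] len 2
[7, 8] len 2
[8] len 1
[8, 5] len 2
[8, 5, 4] len 3
[5, 4, 8] len 3
[5, 4, 8, 3] len 4
[3, 8] len 2
[8, 3] len 2
[3, 8] len 2
[8] len 1
[8, 9] len 2
[9, 8] len 2
Longest all-distinct length: 4.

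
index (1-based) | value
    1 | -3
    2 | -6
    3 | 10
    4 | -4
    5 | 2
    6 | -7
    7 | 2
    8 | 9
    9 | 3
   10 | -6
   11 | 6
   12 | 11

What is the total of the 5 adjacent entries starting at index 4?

2

Elements at indices 4..8: -4, 2, -7, 2, 9
sum(-4, 2, -7, 2, 9) = 2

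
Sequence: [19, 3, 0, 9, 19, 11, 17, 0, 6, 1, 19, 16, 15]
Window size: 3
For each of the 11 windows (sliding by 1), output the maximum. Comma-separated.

19, 9, 19, 19, 19, 17, 17, 6, 19, 19, 19

Sliding a size-3 window across the 13 values:
19 3 0 → max 19
3 0 9 → max 9
0 9 19 → max 19
9 19 11 → max 19
19 11 17 → max 19
11 17 0 → max 17
17 0 6 → max 17
0 6 1 → max 6
6 1 19 → max 19
1 19 16 → max 19
19 16 15 → max 19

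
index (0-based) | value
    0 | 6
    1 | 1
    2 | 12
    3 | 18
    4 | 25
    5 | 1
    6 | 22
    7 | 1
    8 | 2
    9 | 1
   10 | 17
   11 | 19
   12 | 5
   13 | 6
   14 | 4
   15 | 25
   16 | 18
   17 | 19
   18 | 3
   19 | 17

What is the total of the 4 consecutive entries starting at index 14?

66

Elements at indices 14..17: 4, 25, 18, 19
sum(4, 25, 18, 19) = 66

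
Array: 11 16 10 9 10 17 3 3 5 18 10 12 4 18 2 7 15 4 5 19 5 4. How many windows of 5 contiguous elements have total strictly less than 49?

12

(11, 16, 10, 9, 10) → sum 56
(16, 10, 9, 10, 17) → sum 62
(10, 9, 10, 17, 3) → sum 49
(9, 10, 17, 3, 3) → sum 42  < 49 ✓
(10, 17, 3, 3, 5) → sum 38  < 49 ✓
(17, 3, 3, 5, 18) → sum 46  < 49 ✓
(3, 3, 5, 18, 10) → sum 39  < 49 ✓
(3, 5, 18, 10, 12) → sum 48  < 49 ✓
(5, 18, 10, 12, 4) → sum 49
(18, 10, 12, 4, 18) → sum 62
(10, 12, 4, 18, 2) → sum 46  < 49 ✓
(12, 4, 18, 2, 7) → sum 43  < 49 ✓
(4, 18, 2, 7, 15) → sum 46  < 49 ✓
(18, 2, 7, 15, 4) → sum 46  < 49 ✓
(2, 7, 15, 4, 5) → sum 33  < 49 ✓
(7, 15, 4, 5, 19) → sum 50
(15, 4, 5, 19, 5) → sum 48  < 49 ✓
(4, 5, 19, 5, 4) → sum 37  < 49 ✓
12 windows satisfy the condition.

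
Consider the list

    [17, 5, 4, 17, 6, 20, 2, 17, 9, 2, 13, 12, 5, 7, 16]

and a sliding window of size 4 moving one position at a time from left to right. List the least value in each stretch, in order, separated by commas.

4, 4, 4, 2, 2, 2, 2, 2, 2, 2, 5, 5

17 5 4 17 → min 4
5 4 17 6 → min 4
4 17 6 20 → min 4
17 6 20 2 → min 2
6 20 2 17 → min 2
20 2 17 9 → min 2
2 17 9 2 → min 2
17 9 2 13 → min 2
9 2 13 12 → min 2
2 13 12 5 → min 2
13 12 5 7 → min 5
12 5 7 16 → min 5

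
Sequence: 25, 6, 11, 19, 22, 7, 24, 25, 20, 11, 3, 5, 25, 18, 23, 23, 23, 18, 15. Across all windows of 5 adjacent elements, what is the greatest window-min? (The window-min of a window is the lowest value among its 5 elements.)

18

(25, 6, 11, 19, 22) → min 6
(6, 11, 19, 22, 7) → min 6
(11, 19, 22, 7, 24) → min 7
(19, 22, 7, 24, 25) → min 7
(22, 7, 24, 25, 20) → min 7
(7, 24, 25, 20, 11) → min 7
(24, 25, 20, 11, 3) → min 3
(25, 20, 11, 3, 5) → min 3
(20, 11, 3, 5, 25) → min 3
(11, 3, 5, 25, 18) → min 3
(3, 5, 25, 18, 23) → min 3
(5, 25, 18, 23, 23) → min 5
(25, 18, 23, 23, 23) → min 18
(18, 23, 23, 23, 18) → min 18
(23, 23, 23, 18, 15) → min 15
Greatest of these is 18.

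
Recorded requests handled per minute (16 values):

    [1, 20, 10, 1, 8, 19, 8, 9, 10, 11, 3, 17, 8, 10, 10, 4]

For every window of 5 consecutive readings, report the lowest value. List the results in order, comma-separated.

1, 1, 1, 1, 8, 8, 3, 3, 3, 3, 3, 4

[1, 20, 10, 1, 8] → min 1
[20, 10, 1, 8, 19] → min 1
[10, 1, 8, 19, 8] → min 1
[1, 8, 19, 8, 9] → min 1
[8, 19, 8, 9, 10] → min 8
[19, 8, 9, 10, 11] → min 8
[8, 9, 10, 11, 3] → min 3
[9, 10, 11, 3, 17] → min 3
[10, 11, 3, 17, 8] → min 3
[11, 3, 17, 8, 10] → min 3
[3, 17, 8, 10, 10] → min 3
[17, 8, 10, 10, 4] → min 4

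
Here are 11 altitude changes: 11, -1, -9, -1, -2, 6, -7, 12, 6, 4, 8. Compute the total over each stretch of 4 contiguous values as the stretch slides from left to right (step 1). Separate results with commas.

Sliding a size-4 window across the 11 values:
[11, -1, -9, -1] → sum 0
[-1, -9, -1, -2] → sum -13
[-9, -1, -2, 6] → sum -6
[-1, -2, 6, -7] → sum -4
[-2, 6, -7, 12] → sum 9
[6, -7, 12, 6] → sum 17
[-7, 12, 6, 4] → sum 15
[12, 6, 4, 8] → sum 30

0, -13, -6, -4, 9, 17, 15, 30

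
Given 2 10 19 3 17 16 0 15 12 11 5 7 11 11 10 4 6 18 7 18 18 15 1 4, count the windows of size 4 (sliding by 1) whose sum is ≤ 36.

[2, 10, 19, 3] → sum 34  ≤ 36 ✓
[10, 19, 3, 17] → sum 49
[19, 3, 17, 16] → sum 55
[3, 17, 16, 0] → sum 36  ≤ 36 ✓
[17, 16, 0, 15] → sum 48
[16, 0, 15, 12] → sum 43
[0, 15, 12, 11] → sum 38
[15, 12, 11, 5] → sum 43
[12, 11, 5, 7] → sum 35  ≤ 36 ✓
[11, 5, 7, 11] → sum 34  ≤ 36 ✓
[5, 7, 11, 11] → sum 34  ≤ 36 ✓
[7, 11, 11, 10] → sum 39
[11, 11, 10, 4] → sum 36  ≤ 36 ✓
[11, 10, 4, 6] → sum 31  ≤ 36 ✓
[10, 4, 6, 18] → sum 38
[4, 6, 18, 7] → sum 35  ≤ 36 ✓
[6, 18, 7, 18] → sum 49
[18, 7, 18, 18] → sum 61
[7, 18, 18, 15] → sum 58
[18, 18, 15, 1] → sum 52
[18, 15, 1, 4] → sum 38
8 windows satisfy the condition.

8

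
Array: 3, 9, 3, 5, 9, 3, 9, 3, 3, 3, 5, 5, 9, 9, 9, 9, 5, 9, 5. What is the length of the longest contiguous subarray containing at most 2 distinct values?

[3] 1 distinct, len 1
[3, 9] 2 distinct, len 2
[3, 9, 3] 2 distinct, len 3
[3, 5] 2 distinct, len 2
[5, 9] 2 distinct, len 2
[9, 3] 2 distinct, len 2
[9, 3, 9] 2 distinct, len 3
[9, 3, 9, 3] 2 distinct, len 4
[9, 3, 9, 3, 3] 2 distinct, len 5
[9, 3, 9, 3, 3, 3] 2 distinct, len 6
[3, 3, 3, 5] 2 distinct, len 4
[3, 3, 3, 5, 5] 2 distinct, len 5
[5, 5, 9] 2 distinct, len 3
[5, 5, 9, 9] 2 distinct, len 4
[5, 5, 9, 9, 9] 2 distinct, len 5
[5, 5, 9, 9, 9, 9] 2 distinct, len 6
[5, 5, 9, 9, 9, 9, 5] 2 distinct, len 7
[5, 5, 9, 9, 9, 9, 5, 9] 2 distinct, len 8
[5, 5, 9, 9, 9, 9, 5, 9, 5] 2 distinct, len 9
Longest length with ≤2 distinct: 9.

9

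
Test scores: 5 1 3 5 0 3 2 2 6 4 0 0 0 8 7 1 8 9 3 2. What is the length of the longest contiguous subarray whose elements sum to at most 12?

add 5: [5] sum 5, len 1
add 1: [5, 1] sum 6, len 2
add 3: [5, 1, 3] sum 9, len 3
add 5: [1, 3, 5] sum 9, len 3
add 0: [1, 3, 5, 0] sum 9, len 4
add 3: [1, 3, 5, 0, 3] sum 12, len 5
add 2: [5, 0, 3, 2] sum 10, len 4
add 2: [5, 0, 3, 2, 2] sum 12, len 5
add 6: [2, 2, 6] sum 10, len 3
add 4: [2, 6, 4] sum 12, len 3
add 0: [2, 6, 4, 0] sum 12, len 4
add 0: [2, 6, 4, 0, 0] sum 12, len 5
add 0: [2, 6, 4, 0, 0, 0] sum 12, len 6
add 8: [4, 0, 0, 0, 8] sum 12, len 5
add 7: [7] sum 7, len 1
add 1: [7, 1] sum 8, len 2
add 8: [1, 8] sum 9, len 2
add 9: [9] sum 9, len 1
add 3: [9, 3] sum 12, len 2
add 2: [3, 2] sum 5, len 2
Longest length seen: 6.

6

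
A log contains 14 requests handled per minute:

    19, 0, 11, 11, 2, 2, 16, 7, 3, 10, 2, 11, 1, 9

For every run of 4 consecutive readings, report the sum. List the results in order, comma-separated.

(19, 0, 11, 11) → sum 41
(0, 11, 11, 2) → sum 24
(11, 11, 2, 2) → sum 26
(11, 2, 2, 16) → sum 31
(2, 2, 16, 7) → sum 27
(2, 16, 7, 3) → sum 28
(16, 7, 3, 10) → sum 36
(7, 3, 10, 2) → sum 22
(3, 10, 2, 11) → sum 26
(10, 2, 11, 1) → sum 24
(2, 11, 1, 9) → sum 23

41, 24, 26, 31, 27, 28, 36, 22, 26, 24, 23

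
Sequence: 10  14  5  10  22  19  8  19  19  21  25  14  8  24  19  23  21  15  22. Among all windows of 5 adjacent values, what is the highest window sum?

102

Window sums for each of the 15 positions:
10 14 5 10 22 → sum 61
14 5 10 22 19 → sum 70
5 10 22 19 8 → sum 64
10 22 19 8 19 → sum 78
22 19 8 19 19 → sum 87
19 8 19 19 21 → sum 86
8 19 19 21 25 → sum 92
19 19 21 25 14 → sum 98
19 21 25 14 8 → sum 87
21 25 14 8 24 → sum 92
25 14 8 24 19 → sum 90
14 8 24 19 23 → sum 88
8 24 19 23 21 → sum 95
24 19 23 21 15 → sum 102
19 23 21 15 22 → sum 100
Highest of these is 102.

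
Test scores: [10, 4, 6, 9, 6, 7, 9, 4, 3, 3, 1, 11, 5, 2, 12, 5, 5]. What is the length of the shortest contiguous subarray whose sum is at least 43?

add 10: running sum 10 < 43
add 4: running sum 14 < 43
add 6: running sum 20 < 43
add 9: running sum 29 < 43
add 6: running sum 35 < 43
add 7: running sum 42 < 43
add 9: shortest ending here [10, 4, 6, 9, 6, 7, 9] sum 51, len 7
add 4: shortest ending here [4, 6, 9, 6, 7, 9, 4] sum 45, len 7
add 3: shortest ending here [6, 9, 6, 7, 9, 4, 3] sum 44, len 7
add 3: shortest ending here [6, 9, 6, 7, 9, 4, 3, 3] sum 47, len 8
add 1: shortest ending here [6, 9, 6, 7, 9, 4, 3, 3, 1] sum 48, len 9
add 11: shortest ending here [6, 7, 9, 4, 3, 3, 1, 11] sum 44, len 8
add 5: shortest ending here [7, 9, 4, 3, 3, 1, 11, 5] sum 43, len 8
add 2: shortest ending here [7, 9, 4, 3, 3, 1, 11, 5, 2] sum 45, len 9
add 12: shortest ending here [9, 4, 3, 3, 1, 11, 5, 2, 12] sum 50, len 9
add 5: shortest ending here [4, 3, 3, 1, 11, 5, 2, 12, 5] sum 46, len 9
add 5: shortest ending here [3, 1, 11, 5, 2, 12, 5, 5] sum 44, len 8
Shortest qualifying length: 7.

7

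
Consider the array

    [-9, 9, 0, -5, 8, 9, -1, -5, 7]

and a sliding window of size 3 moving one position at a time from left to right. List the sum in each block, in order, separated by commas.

0, 4, 3, 12, 16, 3, 1

(-9, 9, 0) → sum 0
(9, 0, -5) → sum 4
(0, -5, 8) → sum 3
(-5, 8, 9) → sum 12
(8, 9, -1) → sum 16
(9, -1, -5) → sum 3
(-1, -5, 7) → sum 1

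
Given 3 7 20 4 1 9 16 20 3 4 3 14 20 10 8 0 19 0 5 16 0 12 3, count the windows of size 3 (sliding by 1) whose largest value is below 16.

[3, 7, 20] → max 20
[7, 20, 4] → max 20
[20, 4, 1] → max 20
[4, 1, 9] → max 9  < 16 ✓
[1, 9, 16] → max 16
[9, 16, 20] → max 20
[16, 20, 3] → max 20
[20, 3, 4] → max 20
[3, 4, 3] → max 4  < 16 ✓
[4, 3, 14] → max 14  < 16 ✓
[3, 14, 20] → max 20
[14, 20, 10] → max 20
[20, 10, 8] → max 20
[10, 8, 0] → max 10  < 16 ✓
[8, 0, 19] → max 19
[0, 19, 0] → max 19
[19, 0, 5] → max 19
[0, 5, 16] → max 16
[5, 16, 0] → max 16
[16, 0, 12] → max 16
[0, 12, 3] → max 12  < 16 ✓
5 windows satisfy the condition.

5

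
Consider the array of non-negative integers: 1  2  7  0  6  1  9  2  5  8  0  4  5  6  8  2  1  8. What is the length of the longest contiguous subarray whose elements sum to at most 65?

15

→ 1: sum 1, len 1
→ 2: sum 3, len 2
→ 7: sum 10, len 3
→ 0: sum 10, len 4
→ 6: sum 16, len 5
→ 1: sum 17, len 6
→ 9: sum 26, len 7
→ 2: sum 28, len 8
→ 5: sum 33, len 9
→ 8: sum 41, len 10
→ 0: sum 41, len 11
→ 4: sum 45, len 12
→ 5: sum 50, len 13
→ 6: sum 56, len 14
→ 8: sum 64, len 15
→ 2 (dropped 1): sum 65, len 15
→ 1 (dropped 2): sum 64, len 15
→ 8 (dropped 7): sum 65, len 15
Longest length seen: 15.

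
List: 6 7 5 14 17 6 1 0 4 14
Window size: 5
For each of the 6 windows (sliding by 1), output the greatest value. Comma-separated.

Sliding a size-5 window across the 10 values:
6 7 5 14 17 → max 17
7 5 14 17 6 → max 17
5 14 17 6 1 → max 17
14 17 6 1 0 → max 17
17 6 1 0 4 → max 17
6 1 0 4 14 → max 14

17, 17, 17, 17, 17, 14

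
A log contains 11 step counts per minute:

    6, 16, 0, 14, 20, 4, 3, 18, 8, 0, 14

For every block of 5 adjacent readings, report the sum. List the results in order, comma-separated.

56, 54, 41, 59, 53, 33, 43

[6, 16, 0, 14, 20] → sum 56
[16, 0, 14, 20, 4] → sum 54
[0, 14, 20, 4, 3] → sum 41
[14, 20, 4, 3, 18] → sum 59
[20, 4, 3, 18, 8] → sum 53
[4, 3, 18, 8, 0] → sum 33
[3, 18, 8, 0, 14] → sum 43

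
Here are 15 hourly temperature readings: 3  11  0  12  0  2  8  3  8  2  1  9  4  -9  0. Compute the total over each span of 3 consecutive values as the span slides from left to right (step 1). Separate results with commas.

3 11 0 → sum 14
11 0 12 → sum 23
0 12 0 → sum 12
12 0 2 → sum 14
0 2 8 → sum 10
2 8 3 → sum 13
8 3 8 → sum 19
3 8 2 → sum 13
8 2 1 → sum 11
2 1 9 → sum 12
1 9 4 → sum 14
9 4 -9 → sum 4
4 -9 0 → sum -5

14, 23, 12, 14, 10, 13, 19, 13, 11, 12, 14, 4, -5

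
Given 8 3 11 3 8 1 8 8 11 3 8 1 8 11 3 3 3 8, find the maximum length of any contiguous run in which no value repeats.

4

add 8: [8] len 1
add 3: [8, 3] len 2
add 11: [8, 3, 11] len 3
add 3 (repeat 3, move left end past it): [11, 3] len 2
add 8: [11, 3, 8] len 3
add 1: [11, 3, 8, 1] len 4
add 8 (repeat 8, move left end past it): [1, 8] len 2
add 8 (repeat 8, move left end past it): [8] len 1
add 11: [8, 11] len 2
add 3: [8, 11, 3] len 3
add 8 (repeat 8, move left end past it): [11, 3, 8] len 3
add 1: [11, 3, 8, 1] len 4
add 8 (repeat 8, move left end past it): [1, 8] len 2
add 11: [1, 8, 11] len 3
add 3: [1, 8, 11, 3] len 4
add 3 (repeat 3, move left end past it): [3] len 1
add 3 (repeat 3, move left end past it): [3] len 1
add 8: [3, 8] len 2
Longest all-distinct length: 4.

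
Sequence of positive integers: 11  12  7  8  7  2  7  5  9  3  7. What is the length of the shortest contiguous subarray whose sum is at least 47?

6

Extend right; whenever the sum reaches 47, record the length and shrink from the left:
add 11: running sum 11 < 47
add 12: running sum 23 < 47
add 7: running sum 30 < 47
add 8: running sum 38 < 47
add 7: running sum 45 < 47
end 5: [11, 12, 7, 8, 7, 2] sum 47, len 6
end 6: [11, 12, 7, 8, 7, 2, 7] sum 54, len 7
end 7: [12, 7, 8, 7, 2, 7, 5] sum 48, len 7
end 8: [12, 7, 8, 7, 2, 7, 5, 9] sum 57, len 8
end 9: [7, 8, 7, 2, 7, 5, 9, 3] sum 48, len 8
end 10: [8, 7, 2, 7, 5, 9, 3, 7] sum 48, len 8
Shortest qualifying length: 6.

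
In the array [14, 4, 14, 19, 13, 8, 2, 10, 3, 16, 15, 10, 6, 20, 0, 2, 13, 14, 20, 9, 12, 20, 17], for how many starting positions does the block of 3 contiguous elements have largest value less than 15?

[14, 4, 14] → max 14  < 15 ✓
[4, 14, 19] → max 19
[14, 19, 13] → max 19
[19, 13, 8] → max 19
[13, 8, 2] → max 13  < 15 ✓
[8, 2, 10] → max 10  < 15 ✓
[2, 10, 3] → max 10  < 15 ✓
[10, 3, 16] → max 16
[3, 16, 15] → max 16
[16, 15, 10] → max 16
[15, 10, 6] → max 15
[10, 6, 20] → max 20
[6, 20, 0] → max 20
[20, 0, 2] → max 20
[0, 2, 13] → max 13  < 15 ✓
[2, 13, 14] → max 14  < 15 ✓
[13, 14, 20] → max 20
[14, 20, 9] → max 20
[20, 9, 12] → max 20
[9, 12, 20] → max 20
[12, 20, 17] → max 20
6 windows satisfy the condition.

6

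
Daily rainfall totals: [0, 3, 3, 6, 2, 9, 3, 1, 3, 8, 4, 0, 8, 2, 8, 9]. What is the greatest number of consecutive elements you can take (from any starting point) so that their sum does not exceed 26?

Extend to the right; shrink from the left whenever the sum exceeds 26:
→ 0: sum 0, len 1
→ 3: sum 3, len 2
→ 3: sum 6, len 3
→ 6: sum 12, len 4
→ 2: sum 14, len 5
→ 9: sum 23, len 6
→ 3: sum 26, len 7
→ 1 (dropped 0, 3): sum 24, len 6
→ 3 (dropped 3): sum 24, len 6
→ 8 (dropped 6): sum 26, len 6
→ 4 (dropped 2, 9): sum 19, len 5
→ 0: sum 19, len 6
→ 8 (dropped 3): sum 24, len 6
→ 2: sum 26, len 7
→ 8 (dropped 1, 3, 8): sum 22, len 5
→ 9 (dropped 4, 0, 8): sum 19, len 3
Longest length seen: 7.

7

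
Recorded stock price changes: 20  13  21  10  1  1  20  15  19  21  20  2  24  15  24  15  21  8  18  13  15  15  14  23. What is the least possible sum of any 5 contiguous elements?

Each size-5 window and its sum:
(20, 13, 21, 10, 1) → sum 65
(13, 21, 10, 1, 1) → sum 46
(21, 10, 1, 1, 20) → sum 53
(10, 1, 1, 20, 15) → sum 47
(1, 1, 20, 15, 19) → sum 56
(1, 20, 15, 19, 21) → sum 76
(20, 15, 19, 21, 20) → sum 95
(15, 19, 21, 20, 2) → sum 77
(19, 21, 20, 2, 24) → sum 86
(21, 20, 2, 24, 15) → sum 82
(20, 2, 24, 15, 24) → sum 85
(2, 24, 15, 24, 15) → sum 80
(24, 15, 24, 15, 21) → sum 99
(15, 24, 15, 21, 8) → sum 83
(24, 15, 21, 8, 18) → sum 86
(15, 21, 8, 18, 13) → sum 75
(21, 8, 18, 13, 15) → sum 75
(8, 18, 13, 15, 15) → sum 69
(18, 13, 15, 15, 14) → sum 75
(13, 15, 15, 14, 23) → sum 80
Least of these is 46.

46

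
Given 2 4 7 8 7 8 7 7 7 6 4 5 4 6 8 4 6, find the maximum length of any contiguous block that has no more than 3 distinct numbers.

8

[2] 1 distinct, len 1
[2, 4] 2 distinct, len 2
[2, 4, 7] 3 distinct, len 3
[4, 7, 8] 3 distinct, len 3
[4, 7, 8, 7] 3 distinct, len 4
[4, 7, 8, 7, 8] 3 distinct, len 5
[4, 7, 8, 7, 8, 7] 3 distinct, len 6
[4, 7, 8, 7, 8, 7, 7] 3 distinct, len 7
[4, 7, 8, 7, 8, 7, 7, 7] 3 distinct, len 8
[7, 8, 7, 8, 7, 7, 7, 6] 3 distinct, len 8
[7, 7, 7, 6, 4] 3 distinct, len 5
[6, 4, 5] 3 distinct, len 3
[6, 4, 5, 4] 3 distinct, len 4
[6, 4, 5, 4, 6] 3 distinct, len 5
[4, 6, 8] 3 distinct, len 3
[4, 6, 8, 4] 3 distinct, len 4
[4, 6, 8, 4, 6] 3 distinct, len 5
Longest length with ≤3 distinct: 8.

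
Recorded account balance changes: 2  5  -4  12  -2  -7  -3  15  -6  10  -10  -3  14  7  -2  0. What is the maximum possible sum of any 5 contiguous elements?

18

2 5 -4 12 -2 → sum 13
5 -4 12 -2 -7 → sum 4
-4 12 -2 -7 -3 → sum -4
12 -2 -7 -3 15 → sum 15
-2 -7 -3 15 -6 → sum -3
-7 -3 15 -6 10 → sum 9
-3 15 -6 10 -10 → sum 6
15 -6 10 -10 -3 → sum 6
-6 10 -10 -3 14 → sum 5
10 -10 -3 14 7 → sum 18
-10 -3 14 7 -2 → sum 6
-3 14 7 -2 0 → sum 16
Maximum of these is 18.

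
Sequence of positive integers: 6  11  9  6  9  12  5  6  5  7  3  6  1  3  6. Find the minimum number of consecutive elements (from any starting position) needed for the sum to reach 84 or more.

add 6: running sum 6 < 84
add 11: running sum 17 < 84
add 9: running sum 26 < 84
add 6: running sum 32 < 84
add 9: running sum 41 < 84
add 12: running sum 53 < 84
add 5: running sum 58 < 84
add 6: running sum 64 < 84
add 5: running sum 69 < 84
add 7: running sum 76 < 84
add 3: running sum 79 < 84
end 11: [6, 11, 9, 6, 9, 12, 5, 6, 5, 7, 3, 6] sum 85, len 12
end 12: [6, 11, 9, 6, 9, 12, 5, 6, 5, 7, 3, 6, 1] sum 86, len 13
end 13: [6, 11, 9, 6, 9, 12, 5, 6, 5, 7, 3, 6, 1, 3] sum 89, len 14
end 14: [11, 9, 6, 9, 12, 5, 6, 5, 7, 3, 6, 1, 3, 6] sum 89, len 14
Shortest qualifying length: 12.

12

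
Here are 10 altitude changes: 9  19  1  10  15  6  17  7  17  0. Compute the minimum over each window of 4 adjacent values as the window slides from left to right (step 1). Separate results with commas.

1, 1, 1, 6, 6, 6, 0

Sliding a size-4 window across the 10 values:
9 19 1 10 → min 1
19 1 10 15 → min 1
1 10 15 6 → min 1
10 15 6 17 → min 6
15 6 17 7 → min 6
6 17 7 17 → min 6
17 7 17 0 → min 0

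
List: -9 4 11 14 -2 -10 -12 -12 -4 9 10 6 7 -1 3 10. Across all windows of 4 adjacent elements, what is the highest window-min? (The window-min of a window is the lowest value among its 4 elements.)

-9 4 11 14 → min -9
4 11 14 -2 → min -2
11 14 -2 -10 → min -10
14 -2 -10 -12 → min -12
-2 -10 -12 -12 → min -12
-10 -12 -12 -4 → min -12
-12 -12 -4 9 → min -12
-12 -4 9 10 → min -12
-4 9 10 6 → min -4
9 10 6 7 → min 6
10 6 7 -1 → min -1
6 7 -1 3 → min -1
7 -1 3 10 → min -1
Highest of these is 6.

6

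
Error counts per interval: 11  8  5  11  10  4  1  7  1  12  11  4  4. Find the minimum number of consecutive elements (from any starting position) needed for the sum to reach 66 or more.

10

Extend right; whenever the sum reaches 66, record the length and shrink from the left:
add 11: running sum 11 < 66
add 8: running sum 19 < 66
add 5: running sum 24 < 66
add 11: running sum 35 < 66
add 10: running sum 45 < 66
add 4: running sum 49 < 66
add 1: running sum 50 < 66
add 7: running sum 57 < 66
add 1: running sum 58 < 66
add 12: shortest ending here [11, 8, 5, 11, 10, 4, 1, 7, 1, 12] sum 70, len 10
add 11: shortest ending here [8, 5, 11, 10, 4, 1, 7, 1, 12, 11] sum 70, len 10
add 4: shortest ending here [5, 11, 10, 4, 1, 7, 1, 12, 11, 4] sum 66, len 10
add 4: shortest ending here [5, 11, 10, 4, 1, 7, 1, 12, 11, 4, 4] sum 70, len 11
Shortest qualifying length: 10.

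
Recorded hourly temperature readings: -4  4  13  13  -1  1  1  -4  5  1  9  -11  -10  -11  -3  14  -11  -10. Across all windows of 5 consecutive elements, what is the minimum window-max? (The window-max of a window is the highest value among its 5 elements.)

(-4, 4, 13, 13, -1) → max 13
(4, 13, 13, -1, 1) → max 13
(13, 13, -1, 1, 1) → max 13
(13, -1, 1, 1, -4) → max 13
(-1, 1, 1, -4, 5) → max 5
(1, 1, -4, 5, 1) → max 5
(1, -4, 5, 1, 9) → max 9
(-4, 5, 1, 9, -11) → max 9
(5, 1, 9, -11, -10) → max 9
(1, 9, -11, -10, -11) → max 9
(9, -11, -10, -11, -3) → max 9
(-11, -10, -11, -3, 14) → max 14
(-10, -11, -3, 14, -11) → max 14
(-11, -3, 14, -11, -10) → max 14
Minimum of these is 5.

5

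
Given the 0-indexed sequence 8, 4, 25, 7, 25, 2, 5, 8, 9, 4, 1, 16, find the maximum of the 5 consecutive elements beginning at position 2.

Elements at indices 2..6: 25, 7, 25, 2, 5
max(25, 7, 25, 2, 5) = 25

25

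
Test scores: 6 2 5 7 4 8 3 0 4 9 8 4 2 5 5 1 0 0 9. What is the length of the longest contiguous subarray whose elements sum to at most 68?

Extend to the right; shrink from the left whenever the sum exceeds 68:
[6] sum 6 len 1
[6, 2] sum 8 len 2
[6, 2, 5] sum 13 len 3
[6, 2, 5, 7] sum 20 len 4
[6, 2, 5, 7, 4] sum 24 len 5
[6, 2, 5, 7, 4, 8] sum 32 len 6
[6, 2, 5, 7, 4, 8, 3] sum 35 len 7
[6, 2, 5, 7, 4, 8, 3, 0] sum 35 len 8
[6, 2, 5, 7, 4, 8, 3, 0, 4] sum 39 len 9
[6, 2, 5, 7, 4, 8, 3, 0, 4, 9] sum 48 len 10
[6, 2, 5, 7, 4, 8, 3, 0, 4, 9, 8] sum 56 len 11
[6, 2, 5, 7, 4, 8, 3, 0, 4, 9, 8, 4] sum 60 len 12
[6, 2, 5, 7, 4, 8, 3, 0, 4, 9, 8, 4, 2] sum 62 len 13
[6, 2, 5, 7, 4, 8, 3, 0, 4, 9, 8, 4, 2, 5] sum 67 len 14
[2, 5, 7, 4, 8, 3, 0, 4, 9, 8, 4, 2, 5, 5] sum 66 len 14
[2, 5, 7, 4, 8, 3, 0, 4, 9, 8, 4, 2, 5, 5, 1] sum 67 len 15
[2, 5, 7, 4, 8, 3, 0, 4, 9, 8, 4, 2, 5, 5, 1, 0] sum 67 len 16
[2, 5, 7, 4, 8, 3, 0, 4, 9, 8, 4, 2, 5, 5, 1, 0, 0] sum 67 len 17
[4, 8, 3, 0, 4, 9, 8, 4, 2, 5, 5, 1, 0, 0, 9] sum 62 len 15
Longest length seen: 17.

17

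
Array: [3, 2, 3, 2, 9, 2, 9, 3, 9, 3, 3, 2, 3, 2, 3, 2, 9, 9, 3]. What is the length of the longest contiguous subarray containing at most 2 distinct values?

Extend right; when distinct count exceeds 2, shrink from the left:
add 3: window [3] (1 distinct), len 1
add 2: window [3, 2] (2 distinct), len 2
add 3: window [3, 2, 3] (2 distinct), len 3
add 2: window [3, 2, 3, 2] (2 distinct), len 4
add 9: window [2, 9] (2 distinct), len 2
add 2: window [2, 9, 2] (2 distinct), len 3
add 9: window [2, 9, 2, 9] (2 distinct), len 4
add 3: window [9, 3] (2 distinct), len 2
add 9: window [9, 3, 9] (2 distinct), len 3
add 3: window [9, 3, 9, 3] (2 distinct), len 4
add 3: window [9, 3, 9, 3, 3] (2 distinct), len 5
add 2: window [3, 3, 2] (2 distinct), len 3
add 3: window [3, 3, 2, 3] (2 distinct), len 4
add 2: window [3, 3, 2, 3, 2] (2 distinct), len 5
add 3: window [3, 3, 2, 3, 2, 3] (2 distinct), len 6
add 2: window [3, 3, 2, 3, 2, 3, 2] (2 distinct), len 7
add 9: window [2, 9] (2 distinct), len 2
add 9: window [2, 9, 9] (2 distinct), len 3
add 3: window [9, 9, 3] (2 distinct), len 3
Longest length with ≤2 distinct: 7.

7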